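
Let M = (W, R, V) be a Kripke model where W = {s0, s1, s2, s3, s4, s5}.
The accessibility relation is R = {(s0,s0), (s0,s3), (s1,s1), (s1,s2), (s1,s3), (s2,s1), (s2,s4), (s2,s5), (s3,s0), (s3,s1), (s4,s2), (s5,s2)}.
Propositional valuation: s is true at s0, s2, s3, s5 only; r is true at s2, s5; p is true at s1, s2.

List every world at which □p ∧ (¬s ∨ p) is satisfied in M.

Let φ = □p ∧ (¬s ∨ p). Evaluate φ at each world:
  s0 (successors {s0, s3}): φ is false.
  s1 (successors {s1, s2, s3}): φ is false.
  s2 (successors {s1, s4, s5}): φ is false.
  s3 (successors {s0, s1}): φ is false.
  s4 (successors {s2}): φ is true.
  s5 (successors {s2}): φ is false.
For instance, at s3:
  At s3: □p is false, ¬s ∨ p is false, so □p ∧ (¬s ∨ p) is false.
    At s3: □p requires p at every successor {s0, s1}.
      p fails at s0, so □p is false at s3.
Satisfying worlds: {s4}

s4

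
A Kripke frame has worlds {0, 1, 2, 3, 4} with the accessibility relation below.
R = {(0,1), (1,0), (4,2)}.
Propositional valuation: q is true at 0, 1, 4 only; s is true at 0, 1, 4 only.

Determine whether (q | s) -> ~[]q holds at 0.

No

At 0: q | s is true, ~[]q is false, so (q | s) -> ~[]q is false.
  At 0: []q is true, so ~[]q is false.
    At 0: []q requires q at every successor {1}.
      At 1: q is true.
    So []q is true at 0.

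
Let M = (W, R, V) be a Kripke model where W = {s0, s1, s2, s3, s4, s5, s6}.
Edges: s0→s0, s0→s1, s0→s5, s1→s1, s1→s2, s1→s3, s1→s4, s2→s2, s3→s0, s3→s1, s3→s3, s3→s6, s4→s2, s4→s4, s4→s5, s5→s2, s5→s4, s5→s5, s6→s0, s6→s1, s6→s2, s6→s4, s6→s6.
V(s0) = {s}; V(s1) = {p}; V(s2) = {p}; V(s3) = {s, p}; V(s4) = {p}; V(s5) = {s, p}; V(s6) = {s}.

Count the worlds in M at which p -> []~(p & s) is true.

Let φ = p -> []~(p & s). Evaluate φ at each world:
  s0 (successors {s0, s1, s5}): φ is true.
  s1 (successors {s1, s2, s3, s4}): φ is false.
  s2 (successors {s2}): φ is true.
  s3 (successors {s0, s1, s3, s6}): φ is false.
  s4 (successors {s2, s4, s5}): φ is false.
  s5 (successors {s2, s4, s5}): φ is false.
  s6 (successors {s0, s1, s2, s4, s6}): φ is true.
For instance, at s2:
  At s2: p is true, []~(p & s) is true, so p -> []~(p & s) is true.
    At s2: []~(p & s) requires ~(p & s) at every successor {s2}.
      At s2: ~(p & s) is true.
    So []~(p & s) is true at s2.
Satisfying worlds: {s0, s2, s6}

3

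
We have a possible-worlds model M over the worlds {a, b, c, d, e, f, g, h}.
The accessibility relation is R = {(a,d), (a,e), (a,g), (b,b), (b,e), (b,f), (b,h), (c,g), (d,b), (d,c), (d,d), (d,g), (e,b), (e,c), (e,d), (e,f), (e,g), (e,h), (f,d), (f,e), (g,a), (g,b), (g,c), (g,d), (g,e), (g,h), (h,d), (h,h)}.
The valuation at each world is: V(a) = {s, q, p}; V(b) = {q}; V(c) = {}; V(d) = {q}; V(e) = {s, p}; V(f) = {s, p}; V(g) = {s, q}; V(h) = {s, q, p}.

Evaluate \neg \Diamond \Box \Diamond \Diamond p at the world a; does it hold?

No

Recall that \Box ψ holds at a world iff ψ holds at every accessible world, and \Diamond ψ holds iff ψ holds at some accessible world.
At a: \Diamond \Box \Diamond \Diamond p is true, so \neg \Diamond \Box \Diamond \Diamond p is false.
  At a: \Diamond \Box \Diamond \Diamond p requires \Box \Diamond \Diamond p at some successor in {d, e, g}.
    \Box \Diamond \Diamond p holds at d, so \Diamond \Box \Diamond \Diamond p is true at a.
      At d: \Box \Diamond \Diamond p requires \Diamond \Diamond p at every successor {b, c, d, g}.
        At b: \Diamond \Diamond p is true.
        At c: \Diamond \Diamond p is true.
        At d: \Diamond \Diamond p is true.
        At g: \Diamond \Diamond p is true.
      So \Box \Diamond \Diamond p is true at d.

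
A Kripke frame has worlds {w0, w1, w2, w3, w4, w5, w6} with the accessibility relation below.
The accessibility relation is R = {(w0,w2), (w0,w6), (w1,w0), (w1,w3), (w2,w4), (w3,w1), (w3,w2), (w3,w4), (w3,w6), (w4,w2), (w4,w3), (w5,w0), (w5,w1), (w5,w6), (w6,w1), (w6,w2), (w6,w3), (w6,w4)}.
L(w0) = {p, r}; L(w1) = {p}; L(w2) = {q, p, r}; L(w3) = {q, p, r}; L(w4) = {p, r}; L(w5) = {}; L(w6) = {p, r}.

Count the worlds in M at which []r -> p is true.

Let φ = []r -> p. Evaluate φ at each world:
  w0 (successors {w2, w6}): φ is true.
  w1 (successors {w0, w3}): φ is true.
  w2 (successors {w4}): φ is true.
  w3 (successors {w1, w2, w4, w6}): φ is true.
  w4 (successors {w2, w3}): φ is true.
  w5 (successors {w0, w1, w6}): φ is true.
  w6 (successors {w1, w2, w3, w4}): φ is true.
For instance, at w5:
  At w5: []r is false, p is false, so []r -> p is true.
    At w5: []r requires r at every successor {w0, w1, w6}.
      r fails at w1, so []r is false at w5.
Satisfying worlds: {w0, w1, w2, w3, w4, w5, w6}

7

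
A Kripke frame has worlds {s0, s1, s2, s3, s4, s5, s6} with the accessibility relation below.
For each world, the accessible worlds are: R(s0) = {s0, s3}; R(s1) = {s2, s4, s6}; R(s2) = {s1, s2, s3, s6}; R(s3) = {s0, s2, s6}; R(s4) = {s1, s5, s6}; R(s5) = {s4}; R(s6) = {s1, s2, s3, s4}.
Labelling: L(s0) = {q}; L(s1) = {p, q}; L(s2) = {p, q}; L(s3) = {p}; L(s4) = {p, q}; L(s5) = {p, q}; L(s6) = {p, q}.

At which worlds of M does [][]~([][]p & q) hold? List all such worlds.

s0

Recall that []ψ holds at a world iff ψ holds at every accessible world, and <>ψ holds iff ψ holds at some accessible world.
Let φ = [][]~([][]p & q). Evaluate φ at each world:
  s0 (successors {s0, s3}): φ is true.
  s1 (successors {s2, s4, s6}): φ is false.
  s2 (successors {s1, s2, s3, s6}): φ is false.
  s3 (successors {s0, s2, s6}): φ is false.
  s4 (successors {s1, s5, s6}): φ is false.
  s5 (successors {s4}): φ is false.
  s6 (successors {s1, s2, s3, s4}): φ is false.
For instance, at s0:
  At s0: [][]~([][]p & q) requires []~([][]p & q) at every successor {s0, s3}.
      At s0: []~([][]p & q) requires ~([][]p & q) at every successor {s0, s3}.
        At s0: ~([][]p & q) is true.
        At s3: ~([][]p & q) is true.
      So []~([][]p & q) is true at s0.
      At s3: []~([][]p & q) requires ~([][]p & q) at every successor {s0, s2, s6}.
        At s0: ~([][]p & q) is true.
        At s2: ~([][]p & q) is true.
        At s6: ~([][]p & q) is true.
      So []~([][]p & q) is true at s3.
  So [][]~([][]p & q) is true at s0.
Satisfying worlds: {s0}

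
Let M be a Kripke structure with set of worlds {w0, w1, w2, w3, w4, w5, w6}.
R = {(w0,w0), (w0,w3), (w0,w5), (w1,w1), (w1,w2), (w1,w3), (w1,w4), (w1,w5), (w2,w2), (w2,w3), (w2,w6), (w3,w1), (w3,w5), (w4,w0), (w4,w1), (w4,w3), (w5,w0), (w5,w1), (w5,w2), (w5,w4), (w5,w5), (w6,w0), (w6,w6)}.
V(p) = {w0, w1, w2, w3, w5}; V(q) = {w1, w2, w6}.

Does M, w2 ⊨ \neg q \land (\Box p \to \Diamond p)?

At w2: \neg q is false, \Box p \to \Diamond p is true, so \neg q \land (\Box p \to \Diamond p) is false.
  At w2: \Box p is false, \Diamond p is true, so \Box p \to \Diamond p is true.
    At w2: \Box p requires p at every successor {w2, w3, w6}.
      p fails at w6, so \Box p is false at w2.
    At w2: \Diamond p requires p at some successor in {w2, w3, w6}.
      p holds at w2, so \Diamond p is true at w2.

No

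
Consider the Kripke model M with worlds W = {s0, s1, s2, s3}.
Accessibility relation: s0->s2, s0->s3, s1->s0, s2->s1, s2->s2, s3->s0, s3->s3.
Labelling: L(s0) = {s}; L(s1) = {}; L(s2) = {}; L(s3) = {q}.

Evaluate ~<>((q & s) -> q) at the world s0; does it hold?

At s0: <>((q & s) -> q) is true, so ~<>((q & s) -> q) is false.
  At s0: <>((q & s) -> q) requires (q & s) -> q at some successor in {s2, s3}.
    (q & s) -> q holds at s2, so <>((q & s) -> q) is true at s0.

No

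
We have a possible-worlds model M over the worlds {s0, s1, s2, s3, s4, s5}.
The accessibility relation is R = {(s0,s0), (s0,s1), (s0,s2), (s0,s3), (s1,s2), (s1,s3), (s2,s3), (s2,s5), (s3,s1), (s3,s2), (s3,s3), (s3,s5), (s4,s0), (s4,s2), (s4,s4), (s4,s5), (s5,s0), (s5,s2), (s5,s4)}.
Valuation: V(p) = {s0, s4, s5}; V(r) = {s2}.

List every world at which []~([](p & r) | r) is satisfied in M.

s2

Recall that []ψ holds at a world iff ψ holds at every accessible world, and <>ψ holds iff ψ holds at some accessible world.
Let φ = []~([](p & r) | r). Evaluate φ at each world:
  s0 (successors {s0, s1, s2, s3}): φ is false.
  s1 (successors {s2, s3}): φ is false.
  s2 (successors {s3, s5}): φ is true.
  s3 (successors {s1, s2, s3, s5}): φ is false.
  s4 (successors {s0, s2, s4, s5}): φ is false.
  s5 (successors {s0, s2, s4}): φ is false.
For instance, at s3:
  At s3: []~([](p & r) | r) requires ~([](p & r) | r) at every successor {s1, s2, s3, s5}.
    ~([](p & r) | r) fails at s2, so []~([](p & r) | r) is false at s3.
      At s2: [](p & r) | r is true, so ~([](p & r) | r) is false.
Satisfying worlds: {s2}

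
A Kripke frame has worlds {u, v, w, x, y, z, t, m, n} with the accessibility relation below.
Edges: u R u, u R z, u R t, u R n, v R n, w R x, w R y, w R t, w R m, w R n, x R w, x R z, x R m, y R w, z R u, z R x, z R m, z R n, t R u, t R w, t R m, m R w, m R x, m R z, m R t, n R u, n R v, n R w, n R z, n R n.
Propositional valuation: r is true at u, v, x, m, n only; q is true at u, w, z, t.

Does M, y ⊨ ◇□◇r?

No

At y: ◇□◇r requires □◇r at some successor in {w}.
  At w: □◇r is false.
So ◇□◇r is false at y.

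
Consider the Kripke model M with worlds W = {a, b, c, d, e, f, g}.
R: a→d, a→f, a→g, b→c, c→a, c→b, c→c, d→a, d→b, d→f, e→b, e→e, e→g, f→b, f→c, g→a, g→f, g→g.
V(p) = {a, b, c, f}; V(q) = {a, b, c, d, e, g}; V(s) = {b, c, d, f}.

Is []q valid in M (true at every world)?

Recall that []ψ holds at a world iff ψ holds at every accessible world, and <>ψ holds iff ψ holds at some accessible world.
Let φ = []q. Evaluate φ at each world:
  a (successors {d, f, g}): φ is false.
  b (successors {c}): φ is true.
  c (successors {a, b, c}): φ is true.
  d (successors {a, b, f}): φ is false.
  e (successors {b, e, g}): φ is true.
  f (successors {b, c}): φ is true.
  g (successors {a, f, g}): φ is false.
Detail at a (counterexample):
  At a: []q requires q at every successor {d, f, g}.
    q fails at f, so []q is false at a.

No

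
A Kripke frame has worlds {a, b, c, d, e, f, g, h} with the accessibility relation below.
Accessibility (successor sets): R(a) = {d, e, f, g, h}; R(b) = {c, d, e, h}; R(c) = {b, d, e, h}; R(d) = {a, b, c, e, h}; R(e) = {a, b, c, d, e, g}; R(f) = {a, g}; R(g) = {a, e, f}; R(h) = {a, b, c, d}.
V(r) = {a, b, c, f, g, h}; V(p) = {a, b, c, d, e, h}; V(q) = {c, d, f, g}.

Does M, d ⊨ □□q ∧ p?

At d: □□q is false, p is true, so □□q ∧ p is false.
  At d: □□q requires □q at every successor {a, b, c, e, h}.
    □q fails at a, so □□q is false at d.
      At a: □q requires q at every successor {d, e, f, g, h}.
        q fails at e, so □q is false at a.

No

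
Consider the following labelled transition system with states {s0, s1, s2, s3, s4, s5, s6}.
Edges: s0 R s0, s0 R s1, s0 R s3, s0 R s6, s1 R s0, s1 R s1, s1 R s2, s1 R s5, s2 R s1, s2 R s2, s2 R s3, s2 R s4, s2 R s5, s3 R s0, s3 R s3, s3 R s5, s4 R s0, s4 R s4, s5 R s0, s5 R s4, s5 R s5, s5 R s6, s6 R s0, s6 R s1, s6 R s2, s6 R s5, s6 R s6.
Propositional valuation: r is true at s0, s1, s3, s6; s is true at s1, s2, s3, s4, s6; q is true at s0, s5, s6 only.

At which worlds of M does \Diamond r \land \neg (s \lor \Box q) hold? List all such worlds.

s0, s5

Recall that \Box ψ holds at a world iff ψ holds at every accessible world, and \Diamond ψ holds iff ψ holds at some accessible world.
Let φ = \Diamond r \land \neg (s \lor \Box q). Evaluate φ at each world:
  s0 (successors {s0, s1, s3, s6}): φ is true.
  s1 (successors {s0, s1, s2, s5}): φ is false.
  s2 (successors {s1, s2, s3, s4, s5}): φ is false.
  s3 (successors {s0, s3, s5}): φ is false.
  s4 (successors {s0, s4}): φ is false.
  s5 (successors {s0, s4, s5, s6}): φ is true.
  s6 (successors {s0, s1, s2, s5, s6}): φ is false.
For instance, at s2:
  At s2: \Diamond r is true, \neg (s \lor \Box q) is false, so \Diamond r \land \neg (s \lor \Box q) is false.
    At s2: \Diamond r requires r at some successor in {s1, s2, s3, s4, s5}.
      r holds at s1, so \Diamond r is true at s2.
    At s2: s \lor \Box q is true, so \neg (s \lor \Box q) is false.
      At s2: s is true, \Box q is false, so s \lor \Box q is true.
Satisfying worlds: {s0, s5}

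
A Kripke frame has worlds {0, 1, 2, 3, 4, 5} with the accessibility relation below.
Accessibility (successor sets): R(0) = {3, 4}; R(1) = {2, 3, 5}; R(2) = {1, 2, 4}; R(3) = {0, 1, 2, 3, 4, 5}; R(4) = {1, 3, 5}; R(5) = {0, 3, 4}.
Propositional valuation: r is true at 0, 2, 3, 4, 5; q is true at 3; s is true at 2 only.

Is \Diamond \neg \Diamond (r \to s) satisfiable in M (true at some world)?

Let φ = \Diamond \neg \Diamond (r \to s). Evaluate φ at each world:
  0 (successors {3, 4}): φ is false.
  1 (successors {2, 3, 5}): φ is true.
  2 (successors {1, 2, 4}): φ is false.
  3 (successors {0, 1, 2, 3, 4, 5}): φ is true.
  4 (successors {1, 3, 5}): φ is true.
  5 (successors {0, 3, 4}): φ is true.
Detail at 1 (witness):
  At 1: \Diamond \neg \Diamond (r \to s) requires \neg \Diamond (r \to s) at some successor in {2, 3, 5}.
    \neg \Diamond (r \to s) holds at 5, so \Diamond \neg \Diamond (r \to s) is true at 1.
      At 5: \Diamond (r \to s) is false, so \neg \Diamond (r \to s) is true.

Yes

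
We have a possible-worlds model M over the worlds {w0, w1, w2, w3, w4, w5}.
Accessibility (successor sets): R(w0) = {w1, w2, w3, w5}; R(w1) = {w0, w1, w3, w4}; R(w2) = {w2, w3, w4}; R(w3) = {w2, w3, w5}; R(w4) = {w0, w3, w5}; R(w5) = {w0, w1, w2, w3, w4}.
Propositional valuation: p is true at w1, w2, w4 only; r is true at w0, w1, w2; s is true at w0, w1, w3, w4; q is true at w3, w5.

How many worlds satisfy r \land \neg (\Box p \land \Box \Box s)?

Let φ = r \land \neg (\Box p \land \Box \Box s). Evaluate φ at each world:
  w0 (successors {w1, w2, w3, w5}): φ is true.
  w1 (successors {w0, w1, w3, w4}): φ is true.
  w2 (successors {w2, w3, w4}): φ is true.
  w3 (successors {w2, w3, w5}): φ is false.
  w4 (successors {w0, w3, w5}): φ is false.
  w5 (successors {w0, w1, w2, w3, w4}): φ is false.
For instance, at w1:
  At w1: r is true, \neg (\Box p \land \Box \Box s) is true, so r \land \neg (\Box p \land \Box \Box s) is true.
    At w1: \Box p \land \Box \Box s is false, so \neg (\Box p \land \Box \Box s) is true.
      At w1: \Box p is false, \Box \Box s is false, so \Box p \land \Box \Box s is false.
Satisfying worlds: {w0, w1, w2}

3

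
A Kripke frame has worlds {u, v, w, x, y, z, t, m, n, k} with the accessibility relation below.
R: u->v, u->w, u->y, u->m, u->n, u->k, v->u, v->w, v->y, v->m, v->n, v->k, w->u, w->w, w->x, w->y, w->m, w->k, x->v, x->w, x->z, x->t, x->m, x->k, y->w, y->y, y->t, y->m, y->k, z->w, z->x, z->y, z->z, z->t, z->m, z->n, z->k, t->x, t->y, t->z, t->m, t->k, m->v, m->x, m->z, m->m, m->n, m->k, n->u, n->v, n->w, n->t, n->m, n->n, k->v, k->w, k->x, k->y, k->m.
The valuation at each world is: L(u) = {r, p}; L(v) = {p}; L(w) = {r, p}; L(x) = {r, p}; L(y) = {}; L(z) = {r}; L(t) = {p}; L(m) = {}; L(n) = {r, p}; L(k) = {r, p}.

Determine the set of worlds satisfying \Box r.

none

Let φ = \Box r. Evaluate φ at each world:
  u (successors {v, w, y, m, n, k}): φ is false.
  v (successors {u, w, y, m, n, k}): φ is false.
  w (successors {u, w, x, y, m, k}): φ is false.
  x (successors {v, w, z, t, m, k}): φ is false.
  y (successors {w, y, t, m, k}): φ is false.
  z (successors {w, x, y, z, t, m, n, k}): φ is false.
  t (successors {x, y, z, m, k}): φ is false.
  m (successors {v, x, z, m, n, k}): φ is false.
  n (successors {u, v, w, t, m, n}): φ is false.
  k (successors {v, w, x, y, m}): φ is false.
For instance, at n:
  At n: \Box r requires r at every successor {u, v, w, t, m, n}.
    r fails at v, so \Box r is false at n.
Satisfying worlds: none.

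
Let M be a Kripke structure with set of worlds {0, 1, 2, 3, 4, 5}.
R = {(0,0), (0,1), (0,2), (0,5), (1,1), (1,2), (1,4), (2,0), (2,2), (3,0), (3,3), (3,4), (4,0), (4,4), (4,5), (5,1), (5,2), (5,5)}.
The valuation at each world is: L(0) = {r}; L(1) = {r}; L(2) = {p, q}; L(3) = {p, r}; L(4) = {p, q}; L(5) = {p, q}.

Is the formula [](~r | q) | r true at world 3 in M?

Recall that []ψ holds at a world iff ψ holds at every accessible world, and <>ψ holds iff ψ holds at some accessible world.
At 3: [](~r | q) is false, r is true, so [](~r | q) | r is true.
  At 3: [](~r | q) requires ~r | q at every successor {0, 3, 4}.
    ~r | q fails at 0, so [](~r | q) is false at 3.

Yes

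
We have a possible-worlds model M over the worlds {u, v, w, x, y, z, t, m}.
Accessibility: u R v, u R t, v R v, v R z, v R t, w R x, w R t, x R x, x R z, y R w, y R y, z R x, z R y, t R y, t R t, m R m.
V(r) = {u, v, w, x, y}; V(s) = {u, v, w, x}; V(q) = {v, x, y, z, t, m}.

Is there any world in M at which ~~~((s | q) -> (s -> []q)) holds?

No

Let φ = ~~~((s | q) -> (s -> []q)). Evaluate φ at each world:
  u (successors {v, t}): φ is false.
  v (successors {v, z, t}): φ is false.
  w (successors {x, t}): φ is false.
  x (successors {x, z}): φ is false.
  y (successors {w, y}): φ is false.
  z (successors {x, y}): φ is false.
  t (successors {y, t}): φ is false.
  m (successors {m}): φ is false.
For instance, at w:
  At w: ~~((s | q) -> (s -> []q)) is true, so ~~~((s | q) -> (s -> []q)) is false.
    At w: ~((s | q) -> (s -> []q)) is false, so ~~((s | q) -> (s -> []q)) is true.
      At w: (s | q) -> (s -> []q) is true, so ~((s | q) -> (s -> []q)) is false.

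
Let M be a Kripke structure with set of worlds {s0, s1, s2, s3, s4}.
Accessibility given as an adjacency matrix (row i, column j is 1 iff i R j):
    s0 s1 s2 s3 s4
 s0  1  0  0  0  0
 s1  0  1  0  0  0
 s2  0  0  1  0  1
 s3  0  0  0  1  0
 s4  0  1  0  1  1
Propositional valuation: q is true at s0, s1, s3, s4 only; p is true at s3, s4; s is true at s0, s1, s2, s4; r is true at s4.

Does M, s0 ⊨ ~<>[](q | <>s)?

At s0: <>[](q | <>s) is true, so ~<>[](q | <>s) is false.
  At s0: <>[](q | <>s) requires [](q | <>s) at some successor in {s0}.
    [](q | <>s) holds at s0, so <>[](q | <>s) is true at s0.
      At s0: [](q | <>s) requires q | <>s at every successor {s0}.
        At s0: q | <>s is true.
      So [](q | <>s) is true at s0.

No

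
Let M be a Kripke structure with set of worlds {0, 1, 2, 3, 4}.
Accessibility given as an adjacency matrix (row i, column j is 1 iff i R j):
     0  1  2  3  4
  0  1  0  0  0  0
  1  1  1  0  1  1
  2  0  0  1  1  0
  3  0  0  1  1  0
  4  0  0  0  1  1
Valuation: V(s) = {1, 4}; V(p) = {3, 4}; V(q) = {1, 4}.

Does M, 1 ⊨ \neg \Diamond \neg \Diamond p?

Recall that \Diamond ψ holds at a world iff ψ holds at some accessible world.
At 1: \Diamond \neg \Diamond p is true, so \neg \Diamond \neg \Diamond p is false.
  At 1: \Diamond \neg \Diamond p requires \neg \Diamond p at some successor in {0, 1, 3, 4}.
    \neg \Diamond p holds at 0, so \Diamond \neg \Diamond p is true at 1.
      At 0: \Diamond p is false, so \neg \Diamond p is true.

No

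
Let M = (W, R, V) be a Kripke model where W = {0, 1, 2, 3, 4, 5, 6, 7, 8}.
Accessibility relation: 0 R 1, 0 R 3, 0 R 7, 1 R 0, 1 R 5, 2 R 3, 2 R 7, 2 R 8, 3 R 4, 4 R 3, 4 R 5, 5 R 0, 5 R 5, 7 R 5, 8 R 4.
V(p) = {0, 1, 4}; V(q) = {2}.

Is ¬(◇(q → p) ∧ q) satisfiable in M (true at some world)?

Yes

Let φ = ¬(◇(q → p) ∧ q). Evaluate φ at each world:
  0 (successors {1, 3, 7}): φ is true.
  1 (successors {0, 5}): φ is true.
  2 (successors {3, 7, 8}): φ is false.
  3 (successors {4}): φ is true.
  4 (successors {3, 5}): φ is true.
  5 (successors {0, 5}): φ is true.
  6 (successors ∅): φ is true.
  7 (successors {5}): φ is true.
  8 (successors {4}): φ is true.
Detail at 0 (witness):
  At 0: ◇(q → p) ∧ q is false, so ¬(◇(q → p) ∧ q) is true.
    At 0: ◇(q → p) is true, q is false, so ◇(q → p) ∧ q is false.
      At 0: ◇(q → p) requires q → p at some successor in {1, 3, 7}.
        q → p holds at 1, so ◇(q → p) is true at 0.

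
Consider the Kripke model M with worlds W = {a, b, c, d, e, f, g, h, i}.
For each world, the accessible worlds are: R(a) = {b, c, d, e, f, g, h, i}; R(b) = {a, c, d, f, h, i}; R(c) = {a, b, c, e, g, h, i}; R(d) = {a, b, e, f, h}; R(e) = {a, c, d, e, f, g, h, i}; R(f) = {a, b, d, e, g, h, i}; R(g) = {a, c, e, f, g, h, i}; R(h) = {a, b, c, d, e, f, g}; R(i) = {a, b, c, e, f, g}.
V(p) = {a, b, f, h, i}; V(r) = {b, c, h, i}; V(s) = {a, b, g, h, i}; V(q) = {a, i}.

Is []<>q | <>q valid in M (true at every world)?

Yes

Let φ = []<>q | <>q. Evaluate φ at each world:
  a (successors {b, c, d, e, f, g, h, i}): φ is true.
  b (successors {a, c, d, f, h, i}): φ is true.
  c (successors {a, b, c, e, g, h, i}): φ is true.
  d (successors {a, b, e, f, h}): φ is true.
  e (successors {a, c, d, e, f, g, h, i}): φ is true.
  f (successors {a, b, d, e, g, h, i}): φ is true.
  g (successors {a, c, e, f, g, h, i}): φ is true.
  h (successors {a, b, c, d, e, f, g}): φ is true.
  i (successors {a, b, c, e, f, g}): φ is true.
For instance, at a:
  At a: []<>q is true, <>q is true, so []<>q | <>q is true.
    At a: []<>q requires <>q at every successor {b, c, d, e, f, g, h, i}.
      At b: <>q is true.
      At c: <>q is true.
      At d: <>q is true.
      At e: <>q is true.
      At f: <>q is true.
      At g: <>q is true.
      At h: <>q is true.
      At i: <>q is true.
    So []<>q is true at a.
    At a: <>q requires q at some successor in {b, c, d, e, f, g, h, i}.
      q holds at i, so <>q is true at a.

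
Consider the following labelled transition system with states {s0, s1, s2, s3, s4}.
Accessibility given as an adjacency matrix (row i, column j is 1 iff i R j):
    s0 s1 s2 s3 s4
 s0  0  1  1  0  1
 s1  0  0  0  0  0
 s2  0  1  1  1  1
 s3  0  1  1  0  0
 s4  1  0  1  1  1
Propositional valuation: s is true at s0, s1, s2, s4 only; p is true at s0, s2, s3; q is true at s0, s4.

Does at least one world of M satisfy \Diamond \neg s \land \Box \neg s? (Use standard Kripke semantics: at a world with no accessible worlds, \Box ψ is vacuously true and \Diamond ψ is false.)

Let φ = \Diamond \neg s \land \Box \neg s. Evaluate φ at each world:
  s0 (successors {s1, s2, s4}): φ is false.
  s1 (successors ∅): φ is false.
  s2 (successors {s1, s2, s3, s4}): φ is false.
  s3 (successors {s1, s2}): φ is false.
  s4 (successors {s0, s2, s3, s4}): φ is false.
For instance, at s2:
  At s2: \Diamond \neg s is true, \Box \neg s is false, so \Diamond \neg s \land \Box \neg s is false.
    At s2: \Diamond \neg s requires \neg s at some successor in {s1, s2, s3, s4}.
      \neg s holds at s3, so \Diamond \neg s is true at s2.
    At s2: \Box \neg s requires \neg s at every successor {s1, s2, s3, s4}.
      \neg s fails at s1, so \Box \neg s is false at s2.

No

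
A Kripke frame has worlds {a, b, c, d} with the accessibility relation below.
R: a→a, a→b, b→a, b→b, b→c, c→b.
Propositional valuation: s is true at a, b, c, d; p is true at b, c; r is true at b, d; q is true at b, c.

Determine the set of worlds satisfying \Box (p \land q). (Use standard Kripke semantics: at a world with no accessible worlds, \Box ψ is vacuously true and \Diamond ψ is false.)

Recall that \Box ψ holds at a world iff ψ holds at every accessible world, and \Diamond ψ holds iff ψ holds at some accessible world.
Let φ = \Box (p \land q). Evaluate φ at each world:
  a (successors {a, b}): φ is false.
  b (successors {a, b, c}): φ is false.
  c (successors {b}): φ is true.
  d (successors ∅): φ is true.
For instance, at c:
  At c: \Box (p \land q) requires p \land q at every successor {b}.
    At b: p \land q is true.
  So \Box (p \land q) is true at c.
Satisfying worlds: {c, d}

c, d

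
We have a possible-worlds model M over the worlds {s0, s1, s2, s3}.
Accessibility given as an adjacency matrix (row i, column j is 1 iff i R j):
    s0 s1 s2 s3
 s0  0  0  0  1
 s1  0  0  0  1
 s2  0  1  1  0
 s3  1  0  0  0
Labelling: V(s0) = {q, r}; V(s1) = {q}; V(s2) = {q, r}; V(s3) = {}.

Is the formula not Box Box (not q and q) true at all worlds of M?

Let φ = not Box Box (not q and q). Evaluate φ at each world:
  s0 (successors {s3}): φ is true.
  s1 (successors {s3}): φ is true.
  s2 (successors {s1, s2}): φ is true.
  s3 (successors {s0}): φ is true.
For instance, at s2:
  At s2: Box Box (not q and q) is false, so not Box Box (not q and q) is true.
    At s2: Box Box (not q and q) requires Box (not q and q) at every successor {s1, s2}.
      Box (not q and q) fails at s1, so Box Box (not q and q) is false at s2.

Yes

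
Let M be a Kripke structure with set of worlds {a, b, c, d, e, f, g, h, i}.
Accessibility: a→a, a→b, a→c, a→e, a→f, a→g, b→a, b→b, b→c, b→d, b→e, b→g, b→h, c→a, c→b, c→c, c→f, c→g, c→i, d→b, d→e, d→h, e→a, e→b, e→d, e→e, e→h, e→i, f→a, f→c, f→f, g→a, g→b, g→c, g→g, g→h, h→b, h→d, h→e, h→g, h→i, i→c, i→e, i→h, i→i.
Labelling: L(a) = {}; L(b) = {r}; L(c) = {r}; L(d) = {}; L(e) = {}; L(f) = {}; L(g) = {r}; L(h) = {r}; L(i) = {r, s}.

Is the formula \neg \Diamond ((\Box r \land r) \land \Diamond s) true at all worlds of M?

Recall that \Box ψ holds at a world iff ψ holds at every accessible world, and \Diamond ψ holds iff ψ holds at some accessible world.
Let φ = \neg \Diamond ((\Box r \land r) \land \Diamond s). Evaluate φ at each world:
  a (successors {a, b, c, e, f, g}): φ is true.
  b (successors {a, b, c, d, e, g, h}): φ is true.
  c (successors {a, b, c, f, g, i}): φ is true.
  d (successors {b, e, h}): φ is true.
  e (successors {a, b, d, e, h, i}): φ is true.
  f (successors {a, c, f}): φ is true.
  g (successors {a, b, c, g, h}): φ is true.
  h (successors {b, d, e, g, i}): φ is true.
  i (successors {c, e, h, i}): φ is true.
For instance, at c:
  At c: \Diamond ((\Box r \land r) \land \Diamond s) is false, so \neg \Diamond ((\Box r \land r) \land \Diamond s) is true.
    At c: \Diamond ((\Box r \land r) \land \Diamond s) requires (\Box r \land r) \land \Diamond s at some successor in {a, b, c, f, g, i}.
      At a: (\Box r \land r) \land \Diamond s is false.
      At b: (\Box r \land r) \land \Diamond s is false.
      At c: (\Box r \land r) \land \Diamond s is false.
      At f: (\Box r \land r) \land \Diamond s is false.
      At g: (\Box r \land r) \land \Diamond s is false.
      At i: (\Box r \land r) \land \Diamond s is false.
    So \Diamond ((\Box r \land r) \land \Diamond s) is false at c.

Yes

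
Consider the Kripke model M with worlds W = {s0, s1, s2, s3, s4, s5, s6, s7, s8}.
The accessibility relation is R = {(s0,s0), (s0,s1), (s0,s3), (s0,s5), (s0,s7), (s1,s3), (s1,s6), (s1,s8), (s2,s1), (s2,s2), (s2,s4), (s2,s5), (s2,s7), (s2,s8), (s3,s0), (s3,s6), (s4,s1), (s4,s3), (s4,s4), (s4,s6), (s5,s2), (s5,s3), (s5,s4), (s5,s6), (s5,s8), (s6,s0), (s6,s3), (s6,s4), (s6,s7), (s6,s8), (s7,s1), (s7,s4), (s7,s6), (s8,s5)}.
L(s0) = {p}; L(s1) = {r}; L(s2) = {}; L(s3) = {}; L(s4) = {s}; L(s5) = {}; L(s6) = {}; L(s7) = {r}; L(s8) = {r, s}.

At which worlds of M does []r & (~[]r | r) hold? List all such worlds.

Let φ = []r & (~[]r | r). Evaluate φ at each world:
  s0 (successors {s0, s1, s3, s5, s7}): φ is false.
  s1 (successors {s3, s6, s8}): φ is false.
  s2 (successors {s1, s2, s4, s5, s7, s8}): φ is false.
  s3 (successors {s0, s6}): φ is false.
  s4 (successors {s1, s3, s4, s6}): φ is false.
  s5 (successors {s2, s3, s4, s6, s8}): φ is false.
  s6 (successors {s0, s3, s4, s7, s8}): φ is false.
  s7 (successors {s1, s4, s6}): φ is false.
  s8 (successors {s5}): φ is false.
For instance, at s2:
  At s2: []r is false, ~[]r | r is true, so []r & (~[]r | r) is false.
    At s2: []r requires r at every successor {s1, s2, s4, s5, s7, s8}.
      r fails at s2, so []r is false at s2.
    At s2: ~[]r is true, r is false, so ~[]r | r is true.
      At s2: []r is false, so ~[]r is true.
Satisfying worlds: none.

none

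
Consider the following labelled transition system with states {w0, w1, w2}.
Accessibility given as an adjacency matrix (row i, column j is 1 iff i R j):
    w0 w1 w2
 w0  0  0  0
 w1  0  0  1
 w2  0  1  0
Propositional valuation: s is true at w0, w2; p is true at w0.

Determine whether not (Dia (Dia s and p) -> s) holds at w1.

Recall that Dia ψ holds at a world iff ψ holds at some accessible world.
At w1: Dia (Dia s and p) -> s is true, so not (Dia (Dia s and p) -> s) is false.
  At w1: Dia (Dia s and p) is false, s is false, so Dia (Dia s and p) -> s is true.
    At w1: Dia (Dia s and p) requires Dia s and p at some successor in {w2}.
      At w2: Dia s and p is false.
    So Dia (Dia s and p) is false at w1.

No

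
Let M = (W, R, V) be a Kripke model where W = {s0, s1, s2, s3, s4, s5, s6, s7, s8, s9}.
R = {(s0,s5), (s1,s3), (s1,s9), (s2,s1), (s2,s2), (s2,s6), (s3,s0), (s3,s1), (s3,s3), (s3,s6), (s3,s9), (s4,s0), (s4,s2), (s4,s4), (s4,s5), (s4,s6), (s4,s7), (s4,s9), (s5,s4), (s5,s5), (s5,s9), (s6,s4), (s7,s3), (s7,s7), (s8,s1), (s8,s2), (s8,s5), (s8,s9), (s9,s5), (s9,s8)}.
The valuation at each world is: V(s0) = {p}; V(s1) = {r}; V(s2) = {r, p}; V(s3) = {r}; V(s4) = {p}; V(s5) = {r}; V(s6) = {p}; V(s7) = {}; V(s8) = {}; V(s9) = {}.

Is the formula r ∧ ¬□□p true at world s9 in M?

No

Recall that □ψ holds at a world iff ψ holds at every accessible world, and ◇ψ holds iff ψ holds at some accessible world.
At s9: r is false, ¬□□p is true, so r ∧ ¬□□p is false.
  At s9: □□p is false, so ¬□□p is true.
    At s9: □□p requires □p at every successor {s5, s8}.
      □p fails at s5, so □□p is false at s9.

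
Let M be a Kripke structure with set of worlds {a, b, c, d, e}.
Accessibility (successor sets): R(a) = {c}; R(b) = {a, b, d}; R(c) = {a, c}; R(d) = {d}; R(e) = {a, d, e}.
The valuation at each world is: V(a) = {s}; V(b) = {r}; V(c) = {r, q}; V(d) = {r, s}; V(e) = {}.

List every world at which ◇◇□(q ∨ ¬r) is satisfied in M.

Let φ = ◇◇□(q ∨ ¬r). Evaluate φ at each world:
  a (successors {c}): φ is true.
  b (successors {a, b, d}): φ is true.
  c (successors {a, c}): φ is true.
  d (successors {d}): φ is false.
  e (successors {a, d, e}): φ is true.
For instance, at e:
  At e: ◇◇□(q ∨ ¬r) requires ◇□(q ∨ ¬r) at some successor in {a, d, e}.
    ◇□(q ∨ ¬r) holds at a, so ◇◇□(q ∨ ¬r) is true at e.
      At a: ◇□(q ∨ ¬r) requires □(q ∨ ¬r) at some successor in {c}.
        □(q ∨ ¬r) holds at c, so ◇□(q ∨ ¬r) is true at a.
Satisfying worlds: {a, b, c, e}

a, b, c, e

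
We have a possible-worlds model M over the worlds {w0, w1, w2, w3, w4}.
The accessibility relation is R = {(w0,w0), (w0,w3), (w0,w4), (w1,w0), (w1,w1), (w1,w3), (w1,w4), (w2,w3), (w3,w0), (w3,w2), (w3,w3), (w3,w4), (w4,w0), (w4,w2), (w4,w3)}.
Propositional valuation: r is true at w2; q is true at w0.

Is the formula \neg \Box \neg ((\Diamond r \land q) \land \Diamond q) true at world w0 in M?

No

At w0: \Box \neg ((\Diamond r \land q) \land \Diamond q) is true, so \neg \Box \neg ((\Diamond r \land q) \land \Diamond q) is false.
  At w0: \Box \neg ((\Diamond r \land q) \land \Diamond q) requires \neg ((\Diamond r \land q) \land \Diamond q) at every successor {w0, w3, w4}.
      At w0: (\Diamond r \land q) \land \Diamond q is false, so \neg ((\Diamond r \land q) \land \Diamond q) is true.
      At w3: (\Diamond r \land q) \land \Diamond q is false, so \neg ((\Diamond r \land q) \land \Diamond q) is true.
      At w4: (\Diamond r \land q) \land \Diamond q is false, so \neg ((\Diamond r \land q) \land \Diamond q) is true.
  So \Box \neg ((\Diamond r \land q) \land \Diamond q) is true at w0.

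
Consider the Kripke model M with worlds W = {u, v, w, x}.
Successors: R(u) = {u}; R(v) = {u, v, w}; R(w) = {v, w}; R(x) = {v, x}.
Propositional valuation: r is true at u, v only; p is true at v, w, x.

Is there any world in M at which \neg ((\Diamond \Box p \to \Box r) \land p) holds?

Yes

Let φ = \neg ((\Diamond \Box p \to \Box r) \land p). Evaluate φ at each world:
  u (successors {u}): φ is true.
  v (successors {u, v, w}): φ is true.
  w (successors {v, w}): φ is true.
  x (successors {v, x}): φ is true.
Detail at u (witness):
  At u: (\Diamond \Box p \to \Box r) \land p is false, so \neg ((\Diamond \Box p \to \Box r) \land p) is true.
    At u: \Diamond \Box p \to \Box r is true, p is false, so (\Diamond \Box p \to \Box r) \land p is false.
      At u: \Diamond \Box p is false, \Box r is true, so \Diamond \Box p \to \Box r is true.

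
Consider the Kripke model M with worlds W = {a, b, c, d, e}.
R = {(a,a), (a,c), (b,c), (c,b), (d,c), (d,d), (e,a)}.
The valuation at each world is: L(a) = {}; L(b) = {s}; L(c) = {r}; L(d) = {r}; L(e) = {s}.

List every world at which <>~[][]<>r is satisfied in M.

a, b, d, e

Recall that []ψ holds at a world iff ψ holds at every accessible world, and <>ψ holds iff ψ holds at some accessible world.
Let φ = <>~[][]<>r. Evaluate φ at each world:
  a (successors {a, c}): φ is true.
  b (successors {c}): φ is true.
  c (successors {b}): φ is false.
  d (successors {c, d}): φ is true.
  e (successors {a}): φ is true.
For instance, at e:
  At e: <>~[][]<>r requires ~[][]<>r at some successor in {a}.
    ~[][]<>r holds at a, so <>~[][]<>r is true at e.
      At a: [][]<>r is false, so ~[][]<>r is true.
Satisfying worlds: {a, b, d, e}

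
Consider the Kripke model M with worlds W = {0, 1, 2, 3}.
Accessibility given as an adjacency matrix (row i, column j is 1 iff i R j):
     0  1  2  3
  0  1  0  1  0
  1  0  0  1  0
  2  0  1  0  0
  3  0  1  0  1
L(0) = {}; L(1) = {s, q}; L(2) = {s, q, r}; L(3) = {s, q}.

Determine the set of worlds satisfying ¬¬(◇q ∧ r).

2

Let φ = ¬¬(◇q ∧ r). Evaluate φ at each world:
  0 (successors {0, 2}): φ is false.
  1 (successors {2}): φ is false.
  2 (successors {1}): φ is true.
  3 (successors {1, 3}): φ is false.
For instance, at 2:
  At 2: ¬(◇q ∧ r) is false, so ¬¬(◇q ∧ r) is true.
    At 2: ◇q ∧ r is true, so ¬(◇q ∧ r) is false.
      At 2: ◇q is true, r is true, so ◇q ∧ r is true.
Satisfying worlds: {2}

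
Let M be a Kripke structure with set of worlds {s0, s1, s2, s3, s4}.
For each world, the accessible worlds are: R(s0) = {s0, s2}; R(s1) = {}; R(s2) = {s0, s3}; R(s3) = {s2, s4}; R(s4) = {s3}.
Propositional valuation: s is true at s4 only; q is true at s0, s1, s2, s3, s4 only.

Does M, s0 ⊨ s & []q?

No

At s0: s is false, []q is true, so s & []q is false.
  At s0: []q requires q at every successor {s0, s2}.
    At s0: q is true.
    At s2: q is true.
  So []q is true at s0.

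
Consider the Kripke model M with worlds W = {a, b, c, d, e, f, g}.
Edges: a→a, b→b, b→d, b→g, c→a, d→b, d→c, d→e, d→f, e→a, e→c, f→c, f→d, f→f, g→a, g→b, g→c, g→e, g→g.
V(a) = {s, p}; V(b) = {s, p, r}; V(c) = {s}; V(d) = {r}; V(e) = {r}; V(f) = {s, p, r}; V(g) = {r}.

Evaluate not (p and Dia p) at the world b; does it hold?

No

At b: p and Dia p is true, so not (p and Dia p) is false.
  At b: p is true, Dia p is true, so p and Dia p is true.
    At b: Dia p requires p at some successor in {b, d, g}.
      p holds at b, so Dia p is true at b.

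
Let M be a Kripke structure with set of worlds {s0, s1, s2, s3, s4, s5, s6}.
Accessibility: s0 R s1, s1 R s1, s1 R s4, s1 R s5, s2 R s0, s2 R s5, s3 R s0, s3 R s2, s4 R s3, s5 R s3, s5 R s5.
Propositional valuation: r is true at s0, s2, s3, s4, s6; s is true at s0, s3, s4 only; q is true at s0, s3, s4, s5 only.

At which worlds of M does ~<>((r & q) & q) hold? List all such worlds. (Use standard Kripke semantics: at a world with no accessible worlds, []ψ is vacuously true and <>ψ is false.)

s0, s6

Let φ = ~<>((r & q) & q). Evaluate φ at each world:
  s0 (successors {s1}): φ is true.
  s1 (successors {s1, s4, s5}): φ is false.
  s2 (successors {s0, s5}): φ is false.
  s3 (successors {s0, s2}): φ is false.
  s4 (successors {s3}): φ is false.
  s5 (successors {s3, s5}): φ is false.
  s6 (successors ∅): φ is true.
For instance, at s0:
  At s0: <>((r & q) & q) is false, so ~<>((r & q) & q) is true.
    At s0: <>((r & q) & q) requires (r & q) & q at some successor in {s1}.
      At s1: (r & q) & q is false.
    So <>((r & q) & q) is false at s0.
Satisfying worlds: {s0, s6}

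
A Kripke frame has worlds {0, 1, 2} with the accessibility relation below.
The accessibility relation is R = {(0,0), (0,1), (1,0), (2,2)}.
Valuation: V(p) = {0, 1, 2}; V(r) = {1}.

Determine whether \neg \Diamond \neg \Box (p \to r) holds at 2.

No

At 2: \Diamond \neg \Box (p \to r) is true, so \neg \Diamond \neg \Box (p \to r) is false.
  At 2: \Diamond \neg \Box (p \to r) requires \neg \Box (p \to r) at some successor in {2}.
    \neg \Box (p \to r) holds at 2, so \Diamond \neg \Box (p \to r) is true at 2.
      At 2: \Box (p \to r) is false, so \neg \Box (p \to r) is true.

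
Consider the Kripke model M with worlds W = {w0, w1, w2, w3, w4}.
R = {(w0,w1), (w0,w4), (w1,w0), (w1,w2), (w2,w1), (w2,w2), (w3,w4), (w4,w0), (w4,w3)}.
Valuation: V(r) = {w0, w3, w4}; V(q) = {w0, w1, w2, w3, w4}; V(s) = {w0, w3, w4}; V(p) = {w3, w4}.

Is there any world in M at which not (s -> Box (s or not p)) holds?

No

Let φ = not (s -> Box (s or not p)). Evaluate φ at each world:
  w0 (successors {w1, w4}): φ is false.
  w1 (successors {w0, w2}): φ is false.
  w2 (successors {w1, w2}): φ is false.
  w3 (successors {w4}): φ is false.
  w4 (successors {w0, w3}): φ is false.
For instance, at w1:
  At w1: s -> Box (s or not p) is true, so not (s -> Box (s or not p)) is false.
    At w1: s is false, Box (s or not p) is true, so s -> Box (s or not p) is true.
      At w1: Box (s or not p) requires s or not p at every successor {w0, w2}.
        At w0: s or not p is true.
        At w2: s or not p is true.
      So Box (s or not p) is true at w1.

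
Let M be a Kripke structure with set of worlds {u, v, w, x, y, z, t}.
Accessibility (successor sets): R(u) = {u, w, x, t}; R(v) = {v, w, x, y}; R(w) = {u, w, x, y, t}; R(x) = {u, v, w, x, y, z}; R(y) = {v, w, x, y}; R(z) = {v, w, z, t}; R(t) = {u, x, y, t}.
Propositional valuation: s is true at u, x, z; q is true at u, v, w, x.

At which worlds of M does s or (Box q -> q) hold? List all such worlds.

u, v, w, x, y, z, t

Recall that Box ψ holds at a world iff ψ holds at every accessible world, and Dia ψ holds iff ψ holds at some accessible world.
Let φ = s or (Box q -> q). Evaluate φ at each world:
  u (successors {u, w, x, t}): φ is true.
  v (successors {v, w, x, y}): φ is true.
  w (successors {u, w, x, y, t}): φ is true.
  x (successors {u, v, w, x, y, z}): φ is true.
  y (successors {v, w, x, y}): φ is true.
  z (successors {v, w, z, t}): φ is true.
  t (successors {u, x, y, t}): φ is true.
For instance, at v:
  At v: s is false, Box q -> q is true, so s or (Box q -> q) is true.
    At v: Box q is false, q is true, so Box q -> q is true.
      At v: Box q requires q at every successor {v, w, x, y}.
        q fails at y, so Box q is false at v.
Satisfying worlds: {u, v, w, x, y, z, t}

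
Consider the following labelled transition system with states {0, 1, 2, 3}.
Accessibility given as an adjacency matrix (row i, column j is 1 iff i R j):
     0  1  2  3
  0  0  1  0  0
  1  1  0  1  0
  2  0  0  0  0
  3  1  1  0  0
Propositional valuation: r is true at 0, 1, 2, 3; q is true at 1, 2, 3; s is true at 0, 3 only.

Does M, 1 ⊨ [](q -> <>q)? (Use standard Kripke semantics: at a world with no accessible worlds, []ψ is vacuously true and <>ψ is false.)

At 1: [](q -> <>q) requires q -> <>q at every successor {0, 2}.
  q -> <>q fails at 2, so [](q -> <>q) is false at 1.
    At 2: q is true, <>q is false, so q -> <>q is false.
      At 2: no accessible worlds, so <>q is false.

No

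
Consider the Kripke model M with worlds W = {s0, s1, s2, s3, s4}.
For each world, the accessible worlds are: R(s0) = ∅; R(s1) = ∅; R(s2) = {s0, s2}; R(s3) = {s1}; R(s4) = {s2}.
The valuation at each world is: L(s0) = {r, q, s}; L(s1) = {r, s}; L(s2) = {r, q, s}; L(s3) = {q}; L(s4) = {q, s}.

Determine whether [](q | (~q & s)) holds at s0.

At s0: no accessible worlds, so [](q | (~q & s)) holds vacuously.

Yes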